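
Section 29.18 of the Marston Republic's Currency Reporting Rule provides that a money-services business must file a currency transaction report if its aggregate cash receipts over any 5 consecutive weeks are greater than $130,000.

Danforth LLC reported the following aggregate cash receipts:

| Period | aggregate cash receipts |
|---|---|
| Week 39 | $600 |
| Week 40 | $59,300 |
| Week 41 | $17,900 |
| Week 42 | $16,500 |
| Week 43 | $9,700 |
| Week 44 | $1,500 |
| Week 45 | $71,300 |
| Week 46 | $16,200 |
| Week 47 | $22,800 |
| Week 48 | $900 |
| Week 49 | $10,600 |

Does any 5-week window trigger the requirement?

Week 39–Week 43: $600 + $59,300 + $17,900 + $16,500 + $9,700 = $104,000 (under)
Week 40–Week 44: $59,300 + $17,900 + $16,500 + $9,700 + $1,500 = $104,900 (under)
Week 41–Week 45: $17,900 + $16,500 + $9,700 + $1,500 + $71,300 = $116,900 (under)
Week 42–Week 46: $16,500 + $9,700 + $1,500 + $71,300 + $16,200 = $115,200 (under)
Week 43–Week 47: $9,700 + $1,500 + $71,300 + $16,200 + $22,800 = $121,500 (under)
Week 44–Week 48: $1,500 + $71,300 + $16,200 + $22,800 + $900 = $112,700 (under)
Week 45–Week 49: $71,300 + $16,200 + $22,800 + $900 + $10,600 = $121,800 (under)
No window exceeds $130,000.

No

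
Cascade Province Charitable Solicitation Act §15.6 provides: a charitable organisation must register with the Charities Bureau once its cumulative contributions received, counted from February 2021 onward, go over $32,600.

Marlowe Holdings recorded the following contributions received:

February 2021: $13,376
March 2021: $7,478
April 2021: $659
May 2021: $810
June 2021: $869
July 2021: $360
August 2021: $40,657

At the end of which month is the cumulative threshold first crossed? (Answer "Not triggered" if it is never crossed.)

August 2021

Through February 2021: $13,376
Through March 2021: $20,854
Through April 2021: $21,513
Through May 2021: $22,323
Through June 2021: $23,192
Through July 2021: $23,552
Through August 2021: $64,209 ← exceeds threshold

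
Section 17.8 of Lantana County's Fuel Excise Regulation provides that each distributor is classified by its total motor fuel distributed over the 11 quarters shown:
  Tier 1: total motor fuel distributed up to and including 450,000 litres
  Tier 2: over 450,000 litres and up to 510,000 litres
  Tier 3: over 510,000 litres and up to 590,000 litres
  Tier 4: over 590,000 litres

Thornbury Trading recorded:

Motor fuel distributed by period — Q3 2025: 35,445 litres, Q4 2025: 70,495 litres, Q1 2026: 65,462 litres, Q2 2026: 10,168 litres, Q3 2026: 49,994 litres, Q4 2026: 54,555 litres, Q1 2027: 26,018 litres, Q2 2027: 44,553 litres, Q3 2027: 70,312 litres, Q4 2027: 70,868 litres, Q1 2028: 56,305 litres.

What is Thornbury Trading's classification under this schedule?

Total motor fuel distributed: 35,445 litres + 70,495 litres + 65,462 litres + 10,168 litres + 49,994 litres + 54,555 litres + 26,018 litres + 44,553 litres + 70,312 litres + 70,868 litres + 56,305 litres = 554,175 litres.
510,000 litres < 554,175 litres ≤ 590,000 litres, so Tier 3 applies.

Tier 3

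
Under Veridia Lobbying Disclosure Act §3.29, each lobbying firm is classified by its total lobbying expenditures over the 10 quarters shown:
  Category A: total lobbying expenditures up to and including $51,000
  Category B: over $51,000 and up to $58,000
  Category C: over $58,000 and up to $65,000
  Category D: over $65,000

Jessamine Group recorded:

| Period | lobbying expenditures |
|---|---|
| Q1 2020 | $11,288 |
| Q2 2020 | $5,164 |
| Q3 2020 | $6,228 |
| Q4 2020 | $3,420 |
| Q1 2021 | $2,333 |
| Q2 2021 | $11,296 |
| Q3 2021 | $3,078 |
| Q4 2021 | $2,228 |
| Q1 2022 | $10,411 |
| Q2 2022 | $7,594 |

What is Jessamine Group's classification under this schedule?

Category C

Total lobbying expenditures: $11,288 + $5,164 + $6,228 + $3,420 + $2,333 + $11,296 + $3,078 + $2,228 + $10,411 + $7,594 = $63,040.
$58,000 < $63,040 ≤ $65,000, so Category C applies.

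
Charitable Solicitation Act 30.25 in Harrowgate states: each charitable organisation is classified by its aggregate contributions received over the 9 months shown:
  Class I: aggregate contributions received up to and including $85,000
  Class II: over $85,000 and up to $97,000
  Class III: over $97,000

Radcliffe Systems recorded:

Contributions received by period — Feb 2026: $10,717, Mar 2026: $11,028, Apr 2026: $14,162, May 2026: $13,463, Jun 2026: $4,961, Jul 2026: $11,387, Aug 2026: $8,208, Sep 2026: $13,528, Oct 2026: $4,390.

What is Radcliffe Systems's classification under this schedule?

Aggregate contributions received: $10,717 + $11,028 + $14,162 + $13,463 + $4,961 + $11,387 + $8,208 + $13,528 + $4,390 = $91,844.
$85,000 < $91,844 ≤ $97,000, so Class II applies.

Class II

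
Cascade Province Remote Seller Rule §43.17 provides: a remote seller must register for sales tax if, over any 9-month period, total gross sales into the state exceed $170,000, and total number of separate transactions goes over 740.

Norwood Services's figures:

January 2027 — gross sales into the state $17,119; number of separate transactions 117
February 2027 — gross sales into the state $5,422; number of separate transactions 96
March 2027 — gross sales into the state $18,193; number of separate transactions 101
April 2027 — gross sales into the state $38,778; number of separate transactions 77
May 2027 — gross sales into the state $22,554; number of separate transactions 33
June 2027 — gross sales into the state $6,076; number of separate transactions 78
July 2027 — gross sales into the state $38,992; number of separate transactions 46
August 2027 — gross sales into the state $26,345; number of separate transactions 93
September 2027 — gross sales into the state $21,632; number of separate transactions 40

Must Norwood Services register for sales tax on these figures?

Total gross sales into the state: $17,119 + $5,422 + $18,193 + $38,778 + $22,554 + $6,076 + $38,992 + $26,345 + $21,632 = $195,111 (> $170,000).
Total number of separate transactions: 117 + 96 + 101 + 77 + 33 + 78 + 46 + 93 + 40 = 681 (≤ 740).
The test is 'and': the rule requires both, and at least one is not exceeded.

No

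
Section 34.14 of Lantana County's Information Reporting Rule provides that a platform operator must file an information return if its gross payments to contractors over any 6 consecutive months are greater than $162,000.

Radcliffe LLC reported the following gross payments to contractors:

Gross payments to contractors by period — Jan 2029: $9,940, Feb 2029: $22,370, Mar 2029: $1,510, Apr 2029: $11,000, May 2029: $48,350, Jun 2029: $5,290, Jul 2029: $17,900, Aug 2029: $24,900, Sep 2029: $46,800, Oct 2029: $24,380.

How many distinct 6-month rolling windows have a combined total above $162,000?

Jan 2029–Jun 2029: $9,940 + $22,370 + $1,510 + $11,000 + $48,350 + $5,290 = $98,460 (under)
Feb 2029–Jul 2029: $22,370 + $1,510 + $11,000 + $48,350 + $5,290 + $17,900 = $106,420 (under)
Mar 2029–Aug 2029: $1,510 + $11,000 + $48,350 + $5,290 + $17,900 + $24,900 = $108,950 (under)
Apr 2029–Sep 2029: $11,000 + $48,350 + $5,290 + $17,900 + $24,900 + $46,800 = $154,240 (under)
May 2029–Oct 2029: $48,350 + $5,290 + $17,900 + $24,900 + $46,800 + $24,380 = $167,620 (over)
1 window exceeds the threshold.

1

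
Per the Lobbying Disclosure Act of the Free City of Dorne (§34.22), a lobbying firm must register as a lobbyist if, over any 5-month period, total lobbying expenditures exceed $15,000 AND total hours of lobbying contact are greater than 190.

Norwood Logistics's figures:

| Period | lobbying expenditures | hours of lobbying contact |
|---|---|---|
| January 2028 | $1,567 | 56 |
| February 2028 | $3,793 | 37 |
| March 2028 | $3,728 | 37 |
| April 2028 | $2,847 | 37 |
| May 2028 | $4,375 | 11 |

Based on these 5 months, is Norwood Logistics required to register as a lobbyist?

No

Total lobbying expenditures: $1,567 + $3,793 + $3,728 + $2,847 + $4,375 = $16,310 (> $15,000).
Total hours of lobbying contact: 56 + 37 + 37 + 37 + 11 = 178 (≤ 190).
The test is 'and': the rule requires both, and at least one is not exceeded.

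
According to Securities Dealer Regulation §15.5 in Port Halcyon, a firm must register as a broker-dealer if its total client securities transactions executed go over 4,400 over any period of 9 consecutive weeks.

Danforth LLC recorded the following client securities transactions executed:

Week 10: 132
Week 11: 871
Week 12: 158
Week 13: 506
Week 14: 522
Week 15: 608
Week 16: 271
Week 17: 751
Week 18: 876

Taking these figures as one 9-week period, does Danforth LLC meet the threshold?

Total client securities transactions executed: 132 + 871 + 158 + 506 + 522 + 608 + 271 + 751 + 876 = 4,695.
4,695 > 4,400, so the threshold is exceeded.

Yes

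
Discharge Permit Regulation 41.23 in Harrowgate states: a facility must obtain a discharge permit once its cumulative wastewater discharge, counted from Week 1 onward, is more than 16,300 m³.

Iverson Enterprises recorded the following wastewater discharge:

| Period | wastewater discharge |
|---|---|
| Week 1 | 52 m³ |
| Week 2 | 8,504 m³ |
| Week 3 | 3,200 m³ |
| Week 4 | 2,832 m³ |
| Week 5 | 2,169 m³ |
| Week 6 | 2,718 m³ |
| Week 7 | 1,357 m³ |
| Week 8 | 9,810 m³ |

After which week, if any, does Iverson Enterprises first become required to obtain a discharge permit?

Through Week 1: 52 m³
Through Week 2: 8,556 m³
Through Week 3: 11,756 m³
Through Week 4: 14,588 m³
Through Week 5: 16,757 m³ ← exceeds threshold

Week 5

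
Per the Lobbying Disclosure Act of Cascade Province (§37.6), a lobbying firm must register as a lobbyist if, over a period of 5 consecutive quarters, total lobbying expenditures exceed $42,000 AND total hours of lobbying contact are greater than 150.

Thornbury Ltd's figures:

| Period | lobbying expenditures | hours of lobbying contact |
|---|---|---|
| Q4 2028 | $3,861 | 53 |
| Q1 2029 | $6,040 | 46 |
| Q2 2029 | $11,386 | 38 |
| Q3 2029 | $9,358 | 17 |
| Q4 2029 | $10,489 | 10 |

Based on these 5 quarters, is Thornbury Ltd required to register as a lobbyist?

Total lobbying expenditures: $3,861 + $6,040 + $11,386 + $9,358 + $10,489 = $41,134 (≤ $42,000).
Total hours of lobbying contact: 53 + 46 + 38 + 17 + 10 = 164 (> 150).
The test is 'and': the rule requires both, and at least one is not exceeded.

No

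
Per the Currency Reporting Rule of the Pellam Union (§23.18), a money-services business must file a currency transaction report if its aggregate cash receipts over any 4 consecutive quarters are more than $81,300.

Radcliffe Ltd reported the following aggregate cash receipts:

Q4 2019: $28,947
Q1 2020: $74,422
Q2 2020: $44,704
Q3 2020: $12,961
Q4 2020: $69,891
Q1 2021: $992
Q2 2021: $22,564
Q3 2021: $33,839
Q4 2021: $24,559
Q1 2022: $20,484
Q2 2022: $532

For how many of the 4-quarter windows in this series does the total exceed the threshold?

7

Q4 2019–Q3 2020: $28,947 + $74,422 + $44,704 + $12,961 = $161,034 (over)
Q1 2020–Q4 2020: $74,422 + $44,704 + $12,961 + $69,891 = $201,978 (over)
Q2 2020–Q1 2021: $44,704 + $12,961 + $69,891 + $992 = $128,548 (over)
Q3 2020–Q2 2021: $12,961 + $69,891 + $992 + $22,564 = $106,408 (over)
Q4 2020–Q3 2021: $69,891 + $992 + $22,564 + $33,839 = $127,286 (over)
Q1 2021–Q4 2021: $992 + $22,564 + $33,839 + $24,559 = $81,954 (over)
Q2 2021–Q1 2022: $22,564 + $33,839 + $24,559 + $20,484 = $101,446 (over)
Q3 2021–Q2 2022: $33,839 + $24,559 + $20,484 + $532 = $79,414 (under)
7 windows exceed the threshold.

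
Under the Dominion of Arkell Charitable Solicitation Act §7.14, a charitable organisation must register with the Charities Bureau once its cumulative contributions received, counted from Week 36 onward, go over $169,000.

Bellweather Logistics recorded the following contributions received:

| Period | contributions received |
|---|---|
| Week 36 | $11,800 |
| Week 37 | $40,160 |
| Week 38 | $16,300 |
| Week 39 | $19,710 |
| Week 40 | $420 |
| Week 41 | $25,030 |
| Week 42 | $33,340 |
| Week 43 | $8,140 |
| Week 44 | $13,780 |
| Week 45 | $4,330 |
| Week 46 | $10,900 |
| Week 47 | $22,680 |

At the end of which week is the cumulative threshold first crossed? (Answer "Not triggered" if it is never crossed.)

Week 45

Through Week 36: $11,800
Through Week 37: $51,960
Through Week 38: $68,260
Through Week 39: $87,970
Through Week 40: $88,390
Through Week 41: $113,420
Through Week 42: $146,760
Through Week 43: $154,900
Through Week 44: $168,680
Through Week 45: $173,010 ← exceeds threshold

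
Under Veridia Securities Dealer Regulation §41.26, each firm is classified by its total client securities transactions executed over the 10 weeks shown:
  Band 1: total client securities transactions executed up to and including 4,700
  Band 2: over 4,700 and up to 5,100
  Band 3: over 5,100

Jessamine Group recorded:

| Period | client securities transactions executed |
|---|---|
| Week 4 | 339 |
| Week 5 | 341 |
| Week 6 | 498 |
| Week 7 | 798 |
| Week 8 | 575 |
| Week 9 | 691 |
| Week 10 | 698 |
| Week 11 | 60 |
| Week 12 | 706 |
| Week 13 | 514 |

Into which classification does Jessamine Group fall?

Total client securities transactions executed: 339 + 341 + 498 + 798 + 575 + 691 + 698 + 60 + 706 + 514 = 5,220.
5,220 > 5,100, so Band 3 applies.

Band 3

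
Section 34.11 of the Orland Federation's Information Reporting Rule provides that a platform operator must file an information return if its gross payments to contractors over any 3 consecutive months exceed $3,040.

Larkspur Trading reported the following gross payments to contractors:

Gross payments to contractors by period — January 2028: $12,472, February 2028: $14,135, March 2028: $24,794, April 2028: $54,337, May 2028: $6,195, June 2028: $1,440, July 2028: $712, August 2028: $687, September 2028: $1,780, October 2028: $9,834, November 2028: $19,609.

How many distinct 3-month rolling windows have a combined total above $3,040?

8

January 2028–March 2028: $12,472 + $14,135 + $24,794 = $51,401 (over)
February 2028–April 2028: $14,135 + $24,794 + $54,337 = $93,266 (over)
March 2028–May 2028: $24,794 + $54,337 + $6,195 = $85,326 (over)
April 2028–June 2028: $54,337 + $6,195 + $1,440 = $61,972 (over)
May 2028–July 2028: $6,195 + $1,440 + $712 = $8,347 (over)
June 2028–August 2028: $1,440 + $712 + $687 = $2,839 (under)
July 2028–September 2028: $712 + $687 + $1,780 = $3,179 (over)
August 2028–October 2028: $687 + $1,780 + $9,834 = $12,301 (over)
September 2028–November 2028: $1,780 + $9,834 + $19,609 = $31,223 (over)
8 windows exceed the threshold.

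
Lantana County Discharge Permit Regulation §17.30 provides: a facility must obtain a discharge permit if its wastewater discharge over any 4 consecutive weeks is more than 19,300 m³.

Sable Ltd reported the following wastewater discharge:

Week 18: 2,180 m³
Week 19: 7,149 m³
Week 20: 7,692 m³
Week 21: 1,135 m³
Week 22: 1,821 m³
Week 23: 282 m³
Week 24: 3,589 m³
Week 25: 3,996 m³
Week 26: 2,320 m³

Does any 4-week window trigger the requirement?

No

Week 18–Week 21: 2,180 m³ + 7,149 m³ + 7,692 m³ + 1,135 m³ = 18,156 m³ (under)
Week 19–Week 22: 7,149 m³ + 7,692 m³ + 1,135 m³ + 1,821 m³ = 17,797 m³ (under)
Week 20–Week 23: 7,692 m³ + 1,135 m³ + 1,821 m³ + 282 m³ = 10,930 m³ (under)
Week 21–Week 24: 1,135 m³ + 1,821 m³ + 282 m³ + 3,589 m³ = 6,827 m³ (under)
Week 22–Week 25: 1,821 m³ + 282 m³ + 3,589 m³ + 3,996 m³ = 9,688 m³ (under)
Week 23–Week 26: 282 m³ + 3,589 m³ + 3,996 m³ + 2,320 m³ = 10,187 m³ (under)
No window exceeds 19,300 m³.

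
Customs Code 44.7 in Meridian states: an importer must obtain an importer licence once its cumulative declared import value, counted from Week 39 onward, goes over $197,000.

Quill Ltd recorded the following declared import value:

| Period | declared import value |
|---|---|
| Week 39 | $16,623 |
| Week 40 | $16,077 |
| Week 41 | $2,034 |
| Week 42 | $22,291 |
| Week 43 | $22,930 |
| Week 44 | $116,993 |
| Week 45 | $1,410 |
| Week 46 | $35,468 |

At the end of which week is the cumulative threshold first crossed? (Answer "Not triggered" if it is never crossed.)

Through Week 39: $16,623
Through Week 40: $32,700
Through Week 41: $34,734
Through Week 42: $57,025
Through Week 43: $79,955
Through Week 44: $196,948
Through Week 45: $198,358 ← exceeds threshold

Week 45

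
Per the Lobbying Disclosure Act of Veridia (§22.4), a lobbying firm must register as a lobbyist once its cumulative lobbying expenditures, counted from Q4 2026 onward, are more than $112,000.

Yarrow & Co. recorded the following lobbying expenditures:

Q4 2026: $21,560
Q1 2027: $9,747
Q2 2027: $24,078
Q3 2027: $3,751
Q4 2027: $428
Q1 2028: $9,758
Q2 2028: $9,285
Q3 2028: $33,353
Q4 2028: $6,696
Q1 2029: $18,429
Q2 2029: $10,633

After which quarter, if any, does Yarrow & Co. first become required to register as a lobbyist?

Q4 2028

Through Q4 2026: $21,560
Through Q1 2027: $31,307
Through Q2 2027: $55,385
Through Q3 2027: $59,136
Through Q4 2027: $59,564
Through Q1 2028: $69,322
Through Q2 2028: $78,607
Through Q3 2028: $111,960
Through Q4 2028: $118,656 ← exceeds threshold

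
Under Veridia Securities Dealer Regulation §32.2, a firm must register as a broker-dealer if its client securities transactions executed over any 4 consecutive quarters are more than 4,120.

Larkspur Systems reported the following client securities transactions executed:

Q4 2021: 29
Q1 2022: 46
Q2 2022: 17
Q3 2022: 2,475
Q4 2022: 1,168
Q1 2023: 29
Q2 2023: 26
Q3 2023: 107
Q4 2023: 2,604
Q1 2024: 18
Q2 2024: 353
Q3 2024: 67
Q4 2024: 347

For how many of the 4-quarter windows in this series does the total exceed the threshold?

0

Q4 2021–Q3 2022: 29 + 46 + 17 + 2,475 = 2,567 (under)
Q1 2022–Q4 2022: 46 + 17 + 2,475 + 1,168 = 3,706 (under)
Q2 2022–Q1 2023: 17 + 2,475 + 1,168 + 29 = 3,689 (under)
Q3 2022–Q2 2023: 2,475 + 1,168 + 29 + 26 = 3,698 (under)
Q4 2022–Q3 2023: 1,168 + 29 + 26 + 107 = 1,330 (under)
Q1 2023–Q4 2023: 29 + 26 + 107 + 2,604 = 2,766 (under)
Q2 2023–Q1 2024: 26 + 107 + 2,604 + 18 = 2,755 (under)
Q3 2023–Q2 2024: 107 + 2,604 + 18 + 353 = 3,082 (under)
Q4 2023–Q3 2024: 2,604 + 18 + 353 + 67 = 3,042 (under)
Q1 2024–Q4 2024: 18 + 353 + 67 + 347 = 785 (under)
0 windows exceed the threshold.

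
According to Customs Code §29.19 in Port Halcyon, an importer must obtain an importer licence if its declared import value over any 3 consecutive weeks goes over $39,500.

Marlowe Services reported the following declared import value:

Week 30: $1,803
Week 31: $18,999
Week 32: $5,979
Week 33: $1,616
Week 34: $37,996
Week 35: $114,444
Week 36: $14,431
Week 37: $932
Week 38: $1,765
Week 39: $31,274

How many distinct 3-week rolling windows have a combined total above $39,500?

Week 30–Week 32: $1,803 + $18,999 + $5,979 = $26,781 (under)
Week 31–Week 33: $18,999 + $5,979 + $1,616 = $26,594 (under)
Week 32–Week 34: $5,979 + $1,616 + $37,996 = $45,591 (over)
Week 33–Week 35: $1,616 + $37,996 + $114,444 = $154,056 (over)
Week 34–Week 36: $37,996 + $114,444 + $14,431 = $166,871 (over)
Week 35–Week 37: $114,444 + $14,431 + $932 = $129,807 (over)
Week 36–Week 38: $14,431 + $932 + $1,765 = $17,128 (under)
Week 37–Week 39: $932 + $1,765 + $31,274 = $33,971 (under)
4 windows exceed the threshold.

4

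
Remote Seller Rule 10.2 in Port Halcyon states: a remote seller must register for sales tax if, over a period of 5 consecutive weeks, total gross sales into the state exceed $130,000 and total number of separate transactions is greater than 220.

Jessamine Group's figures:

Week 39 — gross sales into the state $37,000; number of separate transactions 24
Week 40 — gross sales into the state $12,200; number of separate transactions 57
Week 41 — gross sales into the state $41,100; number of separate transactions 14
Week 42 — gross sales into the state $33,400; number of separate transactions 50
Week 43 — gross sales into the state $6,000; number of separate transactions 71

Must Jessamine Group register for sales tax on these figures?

No

Total gross sales into the state: $37,000 + $12,200 + $41,100 + $33,400 + $6,000 = $129,700 (≤ $130,000).
Total number of separate transactions: 24 + 57 + 14 + 50 + 71 = 216 (≤ 220).
The test is 'and': the rule requires both, and at least one is not exceeded.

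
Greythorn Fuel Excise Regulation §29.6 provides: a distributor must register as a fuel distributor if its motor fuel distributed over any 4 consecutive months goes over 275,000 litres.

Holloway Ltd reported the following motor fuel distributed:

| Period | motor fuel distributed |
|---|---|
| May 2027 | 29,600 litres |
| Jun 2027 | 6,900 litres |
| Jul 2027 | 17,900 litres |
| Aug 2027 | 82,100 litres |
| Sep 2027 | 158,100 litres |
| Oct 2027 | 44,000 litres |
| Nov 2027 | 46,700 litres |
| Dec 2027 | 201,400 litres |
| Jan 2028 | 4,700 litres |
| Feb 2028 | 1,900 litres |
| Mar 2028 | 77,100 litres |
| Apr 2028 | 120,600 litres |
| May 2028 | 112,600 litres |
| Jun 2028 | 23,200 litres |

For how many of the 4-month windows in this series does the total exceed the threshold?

7

May 2027–Aug 2027: 29,600 litres + 6,900 litres + 17,900 litres + 82,100 litres = 136,500 litres (under)
Jun 2027–Sep 2027: 6,900 litres + 17,900 litres + 82,100 litres + 158,100 litres = 265,000 litres (under)
Jul 2027–Oct 2027: 17,900 litres + 82,100 litres + 158,100 litres + 44,000 litres = 302,100 litres (over)
Aug 2027–Nov 2027: 82,100 litres + 158,100 litres + 44,000 litres + 46,700 litres = 330,900 litres (over)
Sep 2027–Dec 2027: 158,100 litres + 44,000 litres + 46,700 litres + 201,400 litres = 450,200 litres (over)
Oct 2027–Jan 2028: 44,000 litres + 46,700 litres + 201,400 litres + 4,700 litres = 296,800 litres (over)
Nov 2027–Feb 2028: 46,700 litres + 201,400 litres + 4,700 litres + 1,900 litres = 254,700 litres (under)
Dec 2027–Mar 2028: 201,400 litres + 4,700 litres + 1,900 litres + 77,100 litres = 285,100 litres (over)
Jan 2028–Apr 2028: 4,700 litres + 1,900 litres + 77,100 litres + 120,600 litres = 204,300 litres (under)
Feb 2028–May 2028: 1,900 litres + 77,100 litres + 120,600 litres + 112,600 litres = 312,200 litres (over)
Mar 2028–Jun 2028: 77,100 litres + 120,600 litres + 112,600 litres + 23,200 litres = 333,500 litres (over)
7 windows exceed the threshold.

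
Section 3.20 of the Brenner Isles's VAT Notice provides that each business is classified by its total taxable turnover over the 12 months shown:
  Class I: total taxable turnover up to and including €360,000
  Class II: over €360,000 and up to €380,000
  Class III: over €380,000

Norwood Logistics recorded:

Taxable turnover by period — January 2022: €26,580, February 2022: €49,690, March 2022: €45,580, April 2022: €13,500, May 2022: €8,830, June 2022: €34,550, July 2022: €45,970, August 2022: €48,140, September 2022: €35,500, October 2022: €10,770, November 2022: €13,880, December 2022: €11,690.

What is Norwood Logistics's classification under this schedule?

Total taxable turnover: €26,580 + €49,690 + €45,580 + €13,500 + €8,830 + €34,550 + €45,970 + €48,140 + €35,500 + €10,770 + €13,880 + €11,690 = €344,680.
€344,680 ≤ €360,000, so Class I applies.

Class I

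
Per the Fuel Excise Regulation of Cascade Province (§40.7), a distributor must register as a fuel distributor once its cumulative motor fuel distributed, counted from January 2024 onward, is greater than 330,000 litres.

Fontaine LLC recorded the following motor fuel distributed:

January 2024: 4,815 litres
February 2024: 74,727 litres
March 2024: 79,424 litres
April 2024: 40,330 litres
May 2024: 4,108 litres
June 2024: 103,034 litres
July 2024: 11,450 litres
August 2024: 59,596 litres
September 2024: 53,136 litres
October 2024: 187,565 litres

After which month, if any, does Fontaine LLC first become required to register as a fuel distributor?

Through January 2024: 4,815 litres
Through February 2024: 79,542 litres
Through March 2024: 158,966 litres
Through April 2024: 199,296 litres
Through May 2024: 203,404 litres
Through June 2024: 306,438 litres
Through July 2024: 317,888 litres
Through August 2024: 377,484 litres ← exceeds threshold

August 2024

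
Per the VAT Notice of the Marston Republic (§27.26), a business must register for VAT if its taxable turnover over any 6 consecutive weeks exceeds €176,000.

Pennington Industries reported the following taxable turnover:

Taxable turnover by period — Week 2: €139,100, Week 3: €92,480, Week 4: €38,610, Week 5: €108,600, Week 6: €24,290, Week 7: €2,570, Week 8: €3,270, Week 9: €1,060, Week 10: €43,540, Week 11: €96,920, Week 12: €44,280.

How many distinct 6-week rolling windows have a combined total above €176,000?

Week 2–Week 7: €139,100 + €92,480 + €38,610 + €108,600 + €24,290 + €2,570 = €405,650 (over)
Week 3–Week 8: €92,480 + €38,610 + €108,600 + €24,290 + €2,570 + €3,270 = €269,820 (over)
Week 4–Week 9: €38,610 + €108,600 + €24,290 + €2,570 + €3,270 + €1,060 = €178,400 (over)
Week 5–Week 10: €108,600 + €24,290 + €2,570 + €3,270 + €1,060 + €43,540 = €183,330 (over)
Week 6–Week 11: €24,290 + €2,570 + €3,270 + €1,060 + €43,540 + €96,920 = €171,650 (under)
Week 7–Week 12: €2,570 + €3,270 + €1,060 + €43,540 + €96,920 + €44,280 = €191,640 (over)
5 windows exceed the threshold.

5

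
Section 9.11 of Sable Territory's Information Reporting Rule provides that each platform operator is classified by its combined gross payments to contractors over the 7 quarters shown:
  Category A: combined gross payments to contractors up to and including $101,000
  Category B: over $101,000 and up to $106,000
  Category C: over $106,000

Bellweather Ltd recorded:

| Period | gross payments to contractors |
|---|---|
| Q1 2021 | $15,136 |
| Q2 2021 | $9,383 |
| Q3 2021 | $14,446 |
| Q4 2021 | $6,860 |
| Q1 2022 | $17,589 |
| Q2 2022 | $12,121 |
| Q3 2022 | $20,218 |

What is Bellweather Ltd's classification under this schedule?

Combined gross payments to contractors: $15,136 + $9,383 + $14,446 + $6,860 + $17,589 + $12,121 + $20,218 = $95,753.
$95,753 ≤ $101,000, so Category A applies.

Category A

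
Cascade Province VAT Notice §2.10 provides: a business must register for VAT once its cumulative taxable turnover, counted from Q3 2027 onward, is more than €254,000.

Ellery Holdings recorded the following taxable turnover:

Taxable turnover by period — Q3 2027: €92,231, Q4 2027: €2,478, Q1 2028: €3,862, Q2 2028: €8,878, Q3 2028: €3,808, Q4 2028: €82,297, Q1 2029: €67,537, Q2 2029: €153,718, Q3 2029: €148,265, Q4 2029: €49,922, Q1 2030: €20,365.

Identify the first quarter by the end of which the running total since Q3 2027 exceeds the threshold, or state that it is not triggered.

Through Q3 2027: €92,231
Through Q4 2027: €94,709
Through Q1 2028: €98,571
Through Q2 2028: €107,449
Through Q3 2028: €111,257
Through Q4 2028: €193,554
Through Q1 2029: €261,091 ← exceeds threshold

Q1 2029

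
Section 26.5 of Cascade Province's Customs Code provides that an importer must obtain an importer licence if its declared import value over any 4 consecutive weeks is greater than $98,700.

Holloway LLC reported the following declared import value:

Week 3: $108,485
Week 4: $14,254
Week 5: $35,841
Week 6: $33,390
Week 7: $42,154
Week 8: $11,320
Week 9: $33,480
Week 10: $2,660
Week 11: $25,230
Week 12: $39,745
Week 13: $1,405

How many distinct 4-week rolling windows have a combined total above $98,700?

Week 3–Week 6: $108,485 + $14,254 + $35,841 + $33,390 = $191,970 (over)
Week 4–Week 7: $14,254 + $35,841 + $33,390 + $42,154 = $125,639 (over)
Week 5–Week 8: $35,841 + $33,390 + $42,154 + $11,320 = $122,705 (over)
Week 6–Week 9: $33,390 + $42,154 + $11,320 + $33,480 = $120,344 (over)
Week 7–Week 10: $42,154 + $11,320 + $33,480 + $2,660 = $89,614 (under)
Week 8–Week 11: $11,320 + $33,480 + $2,660 + $25,230 = $72,690 (under)
Week 9–Week 12: $33,480 + $2,660 + $25,230 + $39,745 = $101,115 (over)
Week 10–Week 13: $2,660 + $25,230 + $39,745 + $1,405 = $69,040 (under)
5 windows exceed the threshold.

5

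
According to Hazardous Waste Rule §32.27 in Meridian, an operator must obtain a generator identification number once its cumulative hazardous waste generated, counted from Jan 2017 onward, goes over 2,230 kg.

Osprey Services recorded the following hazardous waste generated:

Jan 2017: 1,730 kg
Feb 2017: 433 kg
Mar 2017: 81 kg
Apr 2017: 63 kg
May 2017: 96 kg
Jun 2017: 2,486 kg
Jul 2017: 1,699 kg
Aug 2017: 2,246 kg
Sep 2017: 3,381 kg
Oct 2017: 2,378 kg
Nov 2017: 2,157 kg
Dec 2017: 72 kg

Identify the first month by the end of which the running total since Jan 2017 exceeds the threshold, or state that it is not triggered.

Through Jan 2017: 1,730 kg
Through Feb 2017: 2,163 kg
Through Mar 2017: 2,244 kg ← exceeds threshold

Mar 2017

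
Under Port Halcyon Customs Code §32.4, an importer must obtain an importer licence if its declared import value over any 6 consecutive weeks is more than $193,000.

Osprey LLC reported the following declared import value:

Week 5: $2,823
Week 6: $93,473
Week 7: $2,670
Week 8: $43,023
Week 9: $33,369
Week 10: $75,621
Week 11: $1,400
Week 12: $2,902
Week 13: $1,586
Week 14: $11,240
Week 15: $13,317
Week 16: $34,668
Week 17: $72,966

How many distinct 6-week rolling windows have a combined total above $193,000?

2

Week 5–Week 10: $2,823 + $93,473 + $2,670 + $43,023 + $33,369 + $75,621 = $250,979 (over)
Week 6–Week 11: $93,473 + $2,670 + $43,023 + $33,369 + $75,621 + $1,400 = $249,556 (over)
Week 7–Week 12: $2,670 + $43,023 + $33,369 + $75,621 + $1,400 + $2,902 = $158,985 (under)
Week 8–Week 13: $43,023 + $33,369 + $75,621 + $1,400 + $2,902 + $1,586 = $157,901 (under)
Week 9–Week 14: $33,369 + $75,621 + $1,400 + $2,902 + $1,586 + $11,240 = $126,118 (under)
Week 10–Week 15: $75,621 + $1,400 + $2,902 + $1,586 + $11,240 + $13,317 = $106,066 (under)
Week 11–Week 16: $1,400 + $2,902 + $1,586 + $11,240 + $13,317 + $34,668 = $65,113 (under)
Week 12–Week 17: $2,902 + $1,586 + $11,240 + $13,317 + $34,668 + $72,966 = $136,679 (under)
2 windows exceed the threshold.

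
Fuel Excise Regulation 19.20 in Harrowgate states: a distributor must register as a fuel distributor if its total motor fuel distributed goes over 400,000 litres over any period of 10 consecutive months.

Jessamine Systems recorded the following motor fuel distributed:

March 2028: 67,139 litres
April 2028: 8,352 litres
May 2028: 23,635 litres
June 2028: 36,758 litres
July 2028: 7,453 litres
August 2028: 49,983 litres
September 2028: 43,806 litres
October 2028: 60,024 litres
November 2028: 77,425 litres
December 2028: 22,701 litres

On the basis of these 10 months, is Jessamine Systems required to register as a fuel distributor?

No

Total motor fuel distributed: 67,139 litres + 8,352 litres + 23,635 litres + 36,758 litres + 7,453 litres + 49,983 litres + 43,806 litres + 60,024 litres + 77,425 litres + 22,701 litres = 397,276 litres.
397,276 litres ≤ 400,000 litres, so the threshold is not exceeded.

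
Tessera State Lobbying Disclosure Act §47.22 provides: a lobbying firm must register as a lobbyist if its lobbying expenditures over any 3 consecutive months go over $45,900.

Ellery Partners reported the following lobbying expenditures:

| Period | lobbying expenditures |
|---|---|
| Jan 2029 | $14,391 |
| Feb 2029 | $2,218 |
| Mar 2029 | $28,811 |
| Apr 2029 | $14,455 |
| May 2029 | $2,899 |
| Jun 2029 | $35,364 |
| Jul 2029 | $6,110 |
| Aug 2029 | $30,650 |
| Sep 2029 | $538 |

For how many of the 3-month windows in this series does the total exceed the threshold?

3

Jan 2029–Mar 2029: $14,391 + $2,218 + $28,811 = $45,420 (under)
Feb 2029–Apr 2029: $2,218 + $28,811 + $14,455 = $45,484 (under)
Mar 2029–May 2029: $28,811 + $14,455 + $2,899 = $46,165 (over)
Apr 2029–Jun 2029: $14,455 + $2,899 + $35,364 = $52,718 (over)
May 2029–Jul 2029: $2,899 + $35,364 + $6,110 = $44,373 (under)
Jun 2029–Aug 2029: $35,364 + $6,110 + $30,650 = $72,124 (over)
Jul 2029–Sep 2029: $6,110 + $30,650 + $538 = $37,298 (under)
3 windows exceed the threshold.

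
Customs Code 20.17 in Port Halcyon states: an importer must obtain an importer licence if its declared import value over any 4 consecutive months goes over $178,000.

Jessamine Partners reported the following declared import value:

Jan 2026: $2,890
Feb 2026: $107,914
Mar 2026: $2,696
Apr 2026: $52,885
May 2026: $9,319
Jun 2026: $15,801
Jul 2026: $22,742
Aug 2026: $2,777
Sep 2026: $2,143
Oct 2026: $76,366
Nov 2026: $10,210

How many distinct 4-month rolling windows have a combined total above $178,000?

0

Jan 2026–Apr 2026: $2,890 + $107,914 + $2,696 + $52,885 = $166,385 (under)
Feb 2026–May 2026: $107,914 + $2,696 + $52,885 + $9,319 = $172,814 (under)
Mar 2026–Jun 2026: $2,696 + $52,885 + $9,319 + $15,801 = $80,701 (under)
Apr 2026–Jul 2026: $52,885 + $9,319 + $15,801 + $22,742 = $100,747 (under)
May 2026–Aug 2026: $9,319 + $15,801 + $22,742 + $2,777 = $50,639 (under)
Jun 2026–Sep 2026: $15,801 + $22,742 + $2,777 + $2,143 = $43,463 (under)
Jul 2026–Oct 2026: $22,742 + $2,777 + $2,143 + $76,366 = $104,028 (under)
Aug 2026–Nov 2026: $2,777 + $2,143 + $76,366 + $10,210 = $91,496 (under)
0 windows exceed the threshold.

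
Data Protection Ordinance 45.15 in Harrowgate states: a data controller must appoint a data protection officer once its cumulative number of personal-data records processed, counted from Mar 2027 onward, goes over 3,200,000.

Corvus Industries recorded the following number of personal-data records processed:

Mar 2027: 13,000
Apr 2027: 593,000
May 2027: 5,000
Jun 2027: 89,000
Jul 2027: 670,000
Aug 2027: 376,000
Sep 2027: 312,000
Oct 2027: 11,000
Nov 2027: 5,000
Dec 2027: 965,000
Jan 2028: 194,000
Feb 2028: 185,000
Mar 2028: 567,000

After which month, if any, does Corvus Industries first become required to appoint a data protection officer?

Jan 2028

Through Mar 2027: 13,000
Through Apr 2027: 606,000
Through May 2027: 611,000
Through Jun 2027: 700,000
Through Jul 2027: 1,370,000
Through Aug 2027: 1,746,000
Through Sep 2027: 2,058,000
Through Oct 2027: 2,069,000
Through Nov 2027: 2,074,000
Through Dec 2027: 3,039,000
Through Jan 2028: 3,233,000 ← exceeds threshold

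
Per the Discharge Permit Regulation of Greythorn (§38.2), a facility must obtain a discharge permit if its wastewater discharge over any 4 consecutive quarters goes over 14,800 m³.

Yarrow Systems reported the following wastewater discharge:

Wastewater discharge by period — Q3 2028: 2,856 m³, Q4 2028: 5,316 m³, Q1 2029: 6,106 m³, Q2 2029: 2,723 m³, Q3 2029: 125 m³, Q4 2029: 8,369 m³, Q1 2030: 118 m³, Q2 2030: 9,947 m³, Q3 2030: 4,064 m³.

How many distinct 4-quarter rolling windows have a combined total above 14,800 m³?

Q3 2028–Q2 2029: 2,856 m³ + 5,316 m³ + 6,106 m³ + 2,723 m³ = 17,001 m³ (over)
Q4 2028–Q3 2029: 5,316 m³ + 6,106 m³ + 2,723 m³ + 125 m³ = 14,270 m³ (under)
Q1 2029–Q4 2029: 6,106 m³ + 2,723 m³ + 125 m³ + 8,369 m³ = 17,323 m³ (over)
Q2 2029–Q1 2030: 2,723 m³ + 125 m³ + 8,369 m³ + 118 m³ = 11,335 m³ (under)
Q3 2029–Q2 2030: 125 m³ + 8,369 m³ + 118 m³ + 9,947 m³ = 18,559 m³ (over)
Q4 2029–Q3 2030: 8,369 m³ + 118 m³ + 9,947 m³ + 4,064 m³ = 22,498 m³ (over)
4 windows exceed the threshold.

4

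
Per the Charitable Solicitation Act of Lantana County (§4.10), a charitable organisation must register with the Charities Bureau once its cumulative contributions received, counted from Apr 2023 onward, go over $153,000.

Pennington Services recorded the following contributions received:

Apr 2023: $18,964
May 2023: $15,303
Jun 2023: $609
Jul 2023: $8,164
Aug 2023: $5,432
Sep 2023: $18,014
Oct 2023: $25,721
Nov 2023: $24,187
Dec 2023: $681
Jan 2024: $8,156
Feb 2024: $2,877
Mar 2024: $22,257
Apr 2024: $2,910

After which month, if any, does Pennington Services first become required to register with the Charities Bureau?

Apr 2024

Through Apr 2023: $18,964
Through May 2023: $34,267
Through Jun 2023: $34,876
Through Jul 2023: $43,040
Through Aug 2023: $48,472
Through Sep 2023: $66,486
Through Oct 2023: $92,207
Through Nov 2023: $116,394
Through Dec 2023: $117,075
Through Jan 2024: $125,231
Through Feb 2024: $128,108
Through Mar 2024: $150,365
Through Apr 2024: $153,275 ← exceeds threshold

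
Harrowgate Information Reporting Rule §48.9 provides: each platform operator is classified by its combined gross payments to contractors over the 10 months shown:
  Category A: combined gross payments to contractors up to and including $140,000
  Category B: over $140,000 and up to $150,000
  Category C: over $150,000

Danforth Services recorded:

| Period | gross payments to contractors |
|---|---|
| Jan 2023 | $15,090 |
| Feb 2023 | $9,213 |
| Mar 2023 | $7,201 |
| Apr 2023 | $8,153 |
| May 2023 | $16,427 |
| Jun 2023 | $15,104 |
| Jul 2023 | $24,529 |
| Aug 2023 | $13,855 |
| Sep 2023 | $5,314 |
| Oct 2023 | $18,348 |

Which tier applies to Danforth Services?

Category A

Combined gross payments to contractors: $15,090 + $9,213 + $7,201 + $8,153 + $16,427 + $15,104 + $24,529 + $13,855 + $5,314 + $18,348 = $133,234.
$133,234 ≤ $140,000, so Category A applies.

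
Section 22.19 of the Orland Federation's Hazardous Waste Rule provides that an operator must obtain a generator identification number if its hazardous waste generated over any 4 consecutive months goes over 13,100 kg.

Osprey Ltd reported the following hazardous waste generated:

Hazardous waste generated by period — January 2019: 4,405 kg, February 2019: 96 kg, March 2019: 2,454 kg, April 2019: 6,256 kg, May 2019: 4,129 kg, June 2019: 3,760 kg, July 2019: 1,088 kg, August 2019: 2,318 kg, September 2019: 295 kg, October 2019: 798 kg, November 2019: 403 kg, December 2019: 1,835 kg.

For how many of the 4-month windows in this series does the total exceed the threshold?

3

January 2019–April 2019: 4,405 kg + 96 kg + 2,454 kg + 6,256 kg = 13,211 kg (over)
February 2019–May 2019: 96 kg + 2,454 kg + 6,256 kg + 4,129 kg = 12,935 kg (under)
March 2019–June 2019: 2,454 kg + 6,256 kg + 4,129 kg + 3,760 kg = 16,599 kg (over)
April 2019–July 2019: 6,256 kg + 4,129 kg + 3,760 kg + 1,088 kg = 15,233 kg (over)
May 2019–August 2019: 4,129 kg + 3,760 kg + 1,088 kg + 2,318 kg = 11,295 kg (under)
June 2019–September 2019: 3,760 kg + 1,088 kg + 2,318 kg + 295 kg = 7,461 kg (under)
July 2019–October 2019: 1,088 kg + 2,318 kg + 295 kg + 798 kg = 4,499 kg (under)
August 2019–November 2019: 2,318 kg + 295 kg + 798 kg + 403 kg = 3,814 kg (under)
September 2019–December 2019: 295 kg + 798 kg + 403 kg + 1,835 kg = 3,331 kg (under)
3 windows exceed the threshold.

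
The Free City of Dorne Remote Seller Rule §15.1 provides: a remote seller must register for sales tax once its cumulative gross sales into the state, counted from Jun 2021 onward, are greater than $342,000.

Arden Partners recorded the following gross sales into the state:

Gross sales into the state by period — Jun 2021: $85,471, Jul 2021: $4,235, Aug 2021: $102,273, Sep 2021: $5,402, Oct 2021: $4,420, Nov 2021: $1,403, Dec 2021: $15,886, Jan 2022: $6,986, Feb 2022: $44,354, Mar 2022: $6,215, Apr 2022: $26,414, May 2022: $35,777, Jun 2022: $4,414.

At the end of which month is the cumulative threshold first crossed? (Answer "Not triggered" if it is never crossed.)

Jun 2022

Through Jun 2021: $85,471
Through Jul 2021: $89,706
Through Aug 2021: $191,979
Through Sep 2021: $197,381
Through Oct 2021: $201,801
Through Nov 2021: $203,204
Through Dec 2021: $219,090
Through Jan 2022: $226,076
Through Feb 2022: $270,430
Through Mar 2022: $276,645
Through Apr 2022: $303,059
Through May 2022: $338,836
Through Jun 2022: $343,250 ← exceeds threshold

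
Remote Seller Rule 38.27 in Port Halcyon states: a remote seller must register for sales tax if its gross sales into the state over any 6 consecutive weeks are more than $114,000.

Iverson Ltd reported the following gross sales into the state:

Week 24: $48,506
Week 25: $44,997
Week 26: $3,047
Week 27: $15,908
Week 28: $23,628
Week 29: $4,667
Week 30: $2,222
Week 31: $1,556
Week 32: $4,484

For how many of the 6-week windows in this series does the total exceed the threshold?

Week 24–Week 29: $48,506 + $44,997 + $3,047 + $15,908 + $23,628 + $4,667 = $140,753 (over)
Week 25–Week 30: $44,997 + $3,047 + $15,908 + $23,628 + $4,667 + $2,222 = $94,469 (under)
Week 26–Week 31: $3,047 + $15,908 + $23,628 + $4,667 + $2,222 + $1,556 = $51,028 (under)
Week 27–Week 32: $15,908 + $23,628 + $4,667 + $2,222 + $1,556 + $4,484 = $52,465 (under)
1 window exceeds the threshold.

1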